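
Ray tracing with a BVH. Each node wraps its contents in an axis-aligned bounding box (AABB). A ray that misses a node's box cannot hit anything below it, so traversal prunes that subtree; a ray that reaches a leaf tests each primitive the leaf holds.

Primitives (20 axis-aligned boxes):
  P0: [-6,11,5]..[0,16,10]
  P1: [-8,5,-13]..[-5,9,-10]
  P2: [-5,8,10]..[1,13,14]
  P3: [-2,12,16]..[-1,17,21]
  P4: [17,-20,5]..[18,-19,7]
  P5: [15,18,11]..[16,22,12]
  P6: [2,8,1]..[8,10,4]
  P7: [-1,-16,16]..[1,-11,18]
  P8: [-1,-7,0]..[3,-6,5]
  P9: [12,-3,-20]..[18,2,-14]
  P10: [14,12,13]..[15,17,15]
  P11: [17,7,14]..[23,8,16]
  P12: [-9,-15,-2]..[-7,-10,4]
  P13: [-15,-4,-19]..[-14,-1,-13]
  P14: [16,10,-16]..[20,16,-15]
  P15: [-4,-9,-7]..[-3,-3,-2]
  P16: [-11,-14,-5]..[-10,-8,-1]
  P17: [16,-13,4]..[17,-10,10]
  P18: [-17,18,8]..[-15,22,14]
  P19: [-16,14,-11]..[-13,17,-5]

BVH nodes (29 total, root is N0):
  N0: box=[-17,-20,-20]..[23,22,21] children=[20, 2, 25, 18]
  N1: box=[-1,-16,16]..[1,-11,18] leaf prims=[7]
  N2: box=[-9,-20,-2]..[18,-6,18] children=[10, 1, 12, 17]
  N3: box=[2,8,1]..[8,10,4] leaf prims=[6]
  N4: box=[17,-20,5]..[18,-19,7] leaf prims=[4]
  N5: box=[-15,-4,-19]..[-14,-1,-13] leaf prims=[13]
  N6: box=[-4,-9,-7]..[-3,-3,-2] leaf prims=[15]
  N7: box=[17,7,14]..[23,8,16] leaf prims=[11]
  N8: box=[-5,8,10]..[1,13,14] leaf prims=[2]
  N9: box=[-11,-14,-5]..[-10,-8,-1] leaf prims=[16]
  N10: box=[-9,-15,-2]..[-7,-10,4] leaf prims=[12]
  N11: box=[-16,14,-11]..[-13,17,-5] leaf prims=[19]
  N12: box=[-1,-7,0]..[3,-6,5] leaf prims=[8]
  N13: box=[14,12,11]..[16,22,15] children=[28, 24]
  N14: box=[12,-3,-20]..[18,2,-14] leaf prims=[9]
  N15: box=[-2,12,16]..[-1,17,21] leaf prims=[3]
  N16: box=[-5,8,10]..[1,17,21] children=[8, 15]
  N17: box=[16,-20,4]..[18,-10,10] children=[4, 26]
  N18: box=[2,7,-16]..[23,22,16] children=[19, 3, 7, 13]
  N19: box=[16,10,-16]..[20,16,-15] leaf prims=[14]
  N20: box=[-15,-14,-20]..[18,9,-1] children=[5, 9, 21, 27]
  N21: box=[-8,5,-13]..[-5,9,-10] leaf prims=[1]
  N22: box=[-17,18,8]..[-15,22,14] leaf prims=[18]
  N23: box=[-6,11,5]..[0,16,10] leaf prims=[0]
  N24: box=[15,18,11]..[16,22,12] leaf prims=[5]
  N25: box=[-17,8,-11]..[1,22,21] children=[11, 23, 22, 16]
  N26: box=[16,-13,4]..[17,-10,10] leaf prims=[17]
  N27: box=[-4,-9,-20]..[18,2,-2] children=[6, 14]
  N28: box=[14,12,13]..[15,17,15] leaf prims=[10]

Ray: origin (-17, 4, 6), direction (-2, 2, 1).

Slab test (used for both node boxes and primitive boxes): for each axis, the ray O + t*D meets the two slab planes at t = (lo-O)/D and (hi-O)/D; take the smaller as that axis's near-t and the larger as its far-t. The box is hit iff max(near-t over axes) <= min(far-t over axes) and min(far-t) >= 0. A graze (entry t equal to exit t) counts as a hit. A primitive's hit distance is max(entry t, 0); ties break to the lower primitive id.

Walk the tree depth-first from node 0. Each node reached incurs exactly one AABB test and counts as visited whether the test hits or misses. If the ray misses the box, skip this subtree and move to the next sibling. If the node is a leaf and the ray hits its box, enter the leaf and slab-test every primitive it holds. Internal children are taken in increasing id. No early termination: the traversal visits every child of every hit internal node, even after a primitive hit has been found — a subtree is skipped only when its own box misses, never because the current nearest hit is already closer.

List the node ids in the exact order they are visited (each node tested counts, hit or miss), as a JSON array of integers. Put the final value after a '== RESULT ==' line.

Trace the traversal:
N0 x:[-20,0] y:[-12,9] z:[-26,15] -> hit [-12,0], descend [2, 18, 20, 25]
  N2 x:[-35/2,-4] y:[-12,-5] z:[-8,12] -> miss, prune
  N18 x:[-20,-19/2] y:[3/2,9] z:[-22,10] -> miss, prune
  N20 x:[-35/2,-1] y:[-9,5/2] z:[-26,-7] -> miss, prune
  N25 x:[-9,0] y:[2,9] z:[-17,15] -> miss, prune

Visited [0, 2, 18, 20, 25]. Tests: 5 box, 0 leaf. Nearest: miss.

== RESULT ==
[0, 2, 18, 20, 25]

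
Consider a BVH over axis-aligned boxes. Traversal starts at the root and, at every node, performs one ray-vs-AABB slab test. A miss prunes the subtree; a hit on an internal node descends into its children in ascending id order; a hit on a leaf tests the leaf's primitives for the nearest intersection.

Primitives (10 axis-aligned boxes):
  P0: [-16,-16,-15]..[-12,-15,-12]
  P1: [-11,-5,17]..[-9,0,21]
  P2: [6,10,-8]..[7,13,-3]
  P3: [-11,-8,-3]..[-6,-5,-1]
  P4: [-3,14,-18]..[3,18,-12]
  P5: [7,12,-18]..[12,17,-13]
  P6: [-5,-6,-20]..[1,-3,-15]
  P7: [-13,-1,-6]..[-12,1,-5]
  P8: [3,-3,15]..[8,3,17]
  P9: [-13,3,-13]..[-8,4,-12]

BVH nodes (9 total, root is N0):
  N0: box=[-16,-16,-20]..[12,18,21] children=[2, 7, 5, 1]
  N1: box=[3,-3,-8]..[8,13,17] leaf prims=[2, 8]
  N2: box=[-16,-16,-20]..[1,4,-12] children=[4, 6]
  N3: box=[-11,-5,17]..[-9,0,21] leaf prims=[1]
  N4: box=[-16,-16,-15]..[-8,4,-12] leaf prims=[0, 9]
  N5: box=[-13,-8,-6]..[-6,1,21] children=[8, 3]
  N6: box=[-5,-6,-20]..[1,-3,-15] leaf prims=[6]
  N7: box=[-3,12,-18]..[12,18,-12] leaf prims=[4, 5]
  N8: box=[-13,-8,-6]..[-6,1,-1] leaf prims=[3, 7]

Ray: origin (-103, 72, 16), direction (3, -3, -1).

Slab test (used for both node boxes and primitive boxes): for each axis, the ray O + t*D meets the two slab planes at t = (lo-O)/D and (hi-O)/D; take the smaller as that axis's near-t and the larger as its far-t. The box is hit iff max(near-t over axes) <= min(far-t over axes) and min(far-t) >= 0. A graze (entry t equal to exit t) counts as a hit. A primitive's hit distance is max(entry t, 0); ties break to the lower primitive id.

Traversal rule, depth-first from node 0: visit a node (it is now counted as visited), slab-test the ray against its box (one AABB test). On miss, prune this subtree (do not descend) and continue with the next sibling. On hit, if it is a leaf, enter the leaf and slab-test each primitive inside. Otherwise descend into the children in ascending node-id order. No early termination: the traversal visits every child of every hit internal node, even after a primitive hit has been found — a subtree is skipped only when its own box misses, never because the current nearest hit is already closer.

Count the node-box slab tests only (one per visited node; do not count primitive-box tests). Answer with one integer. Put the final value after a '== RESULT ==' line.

Traverse from the root:
N0 x:[29,115/3] y:[18,88/3] z:[-5,36] -> hit [29,88/3], descend [1, 2, 5, 7]
  N1 x:[106/3,37] y:[59/3,25] z:[-1,24] -> miss, prune
  N2 x:[29,104/3] y:[68/3,88/3] z:[28,36] -> hit [29,88/3], descend [4, 6]
    N4 x:[29,95/3] y:[68/3,88/3] z:[28,31] -> hit [29,88/3] leaf, test {P0@t=29, P9(miss)}
    N6 x:[98/3,104/3] y:[25,26] z:[31,36] -> miss, prune
  N5 x:[30,97/3] y:[71/3,80/3] z:[-5,22] -> miss, prune
  N7 x:[100/3,115/3] y:[18,20] z:[28,34] -> miss, prune

order=[0, 1, 2, 4, 6, 5, 7]  |boxes|=7  |leaves|=1  hit=P0

== RESULT ==
7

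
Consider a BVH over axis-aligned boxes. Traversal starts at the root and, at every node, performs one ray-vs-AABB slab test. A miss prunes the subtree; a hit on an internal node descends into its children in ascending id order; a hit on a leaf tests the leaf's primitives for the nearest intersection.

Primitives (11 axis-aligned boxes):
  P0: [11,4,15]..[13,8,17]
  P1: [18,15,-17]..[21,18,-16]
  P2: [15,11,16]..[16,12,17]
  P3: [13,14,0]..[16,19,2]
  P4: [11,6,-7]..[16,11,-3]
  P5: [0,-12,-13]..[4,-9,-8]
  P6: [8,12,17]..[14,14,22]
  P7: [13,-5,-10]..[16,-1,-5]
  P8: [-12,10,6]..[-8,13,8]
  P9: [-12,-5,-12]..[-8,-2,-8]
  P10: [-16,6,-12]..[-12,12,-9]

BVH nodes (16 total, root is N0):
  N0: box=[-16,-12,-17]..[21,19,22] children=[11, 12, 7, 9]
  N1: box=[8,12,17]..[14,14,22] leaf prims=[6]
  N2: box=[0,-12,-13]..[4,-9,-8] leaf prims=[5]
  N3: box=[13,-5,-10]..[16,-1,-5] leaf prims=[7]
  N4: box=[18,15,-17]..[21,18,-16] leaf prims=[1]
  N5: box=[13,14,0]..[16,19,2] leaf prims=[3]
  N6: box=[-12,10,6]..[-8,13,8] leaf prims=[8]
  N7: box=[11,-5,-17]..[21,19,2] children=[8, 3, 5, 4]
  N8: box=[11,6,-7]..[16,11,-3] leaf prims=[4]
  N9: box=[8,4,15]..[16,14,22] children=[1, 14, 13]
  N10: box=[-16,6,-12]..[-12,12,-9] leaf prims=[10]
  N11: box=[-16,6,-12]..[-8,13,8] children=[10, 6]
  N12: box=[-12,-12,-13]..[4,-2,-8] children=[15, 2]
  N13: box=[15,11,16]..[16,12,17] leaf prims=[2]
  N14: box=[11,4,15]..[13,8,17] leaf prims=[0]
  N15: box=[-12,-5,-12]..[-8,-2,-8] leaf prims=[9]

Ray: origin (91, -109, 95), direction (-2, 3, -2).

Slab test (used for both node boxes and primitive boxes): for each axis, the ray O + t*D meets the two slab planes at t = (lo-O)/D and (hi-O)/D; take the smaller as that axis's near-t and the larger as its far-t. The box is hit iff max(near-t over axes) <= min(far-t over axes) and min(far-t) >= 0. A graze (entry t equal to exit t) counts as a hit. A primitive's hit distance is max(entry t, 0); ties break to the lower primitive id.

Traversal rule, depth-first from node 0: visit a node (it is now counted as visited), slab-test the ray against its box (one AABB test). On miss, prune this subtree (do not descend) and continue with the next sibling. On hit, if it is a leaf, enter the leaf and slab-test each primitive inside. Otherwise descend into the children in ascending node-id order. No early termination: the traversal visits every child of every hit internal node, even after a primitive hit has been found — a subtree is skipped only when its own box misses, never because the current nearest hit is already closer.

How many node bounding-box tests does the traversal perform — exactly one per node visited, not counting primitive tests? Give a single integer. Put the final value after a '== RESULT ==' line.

Traverse from the root:
N0 x:[35,107/2] y:[97/3,128/3] z:[73/2,56] -> hit [73/2,128/3], descend [7, 9, 11, 12]
  N7 x:[35,40] y:[104/3,128/3] z:[93/2,56] -> miss, prune
  N9 x:[75/2,83/2] y:[113/3,41] z:[73/2,40] -> hit [113/3,40], descend [1, 13, 14]
    N1 x:[77/2,83/2] y:[121/3,41] z:[73/2,39] -> miss, prune
    N13 x:[75/2,38] y:[40,121/3] z:[39,79/2] -> miss, prune
    N14 x:[39,40] y:[113/3,39] z:[39,40] -> hit [39,39] leaf, test {P0@t=39}
  N11 x:[99/2,107/2] y:[115/3,122/3] z:[87/2,107/2] -> miss, prune
  N12 x:[87/2,103/2] y:[97/3,107/3] z:[103/2,54] -> miss, prune

Visited [0, 7, 9, 1, 13, 14, 11, 12]. Tests: 8 box, 1 leaf. Nearest: P0.

== RESULT ==
8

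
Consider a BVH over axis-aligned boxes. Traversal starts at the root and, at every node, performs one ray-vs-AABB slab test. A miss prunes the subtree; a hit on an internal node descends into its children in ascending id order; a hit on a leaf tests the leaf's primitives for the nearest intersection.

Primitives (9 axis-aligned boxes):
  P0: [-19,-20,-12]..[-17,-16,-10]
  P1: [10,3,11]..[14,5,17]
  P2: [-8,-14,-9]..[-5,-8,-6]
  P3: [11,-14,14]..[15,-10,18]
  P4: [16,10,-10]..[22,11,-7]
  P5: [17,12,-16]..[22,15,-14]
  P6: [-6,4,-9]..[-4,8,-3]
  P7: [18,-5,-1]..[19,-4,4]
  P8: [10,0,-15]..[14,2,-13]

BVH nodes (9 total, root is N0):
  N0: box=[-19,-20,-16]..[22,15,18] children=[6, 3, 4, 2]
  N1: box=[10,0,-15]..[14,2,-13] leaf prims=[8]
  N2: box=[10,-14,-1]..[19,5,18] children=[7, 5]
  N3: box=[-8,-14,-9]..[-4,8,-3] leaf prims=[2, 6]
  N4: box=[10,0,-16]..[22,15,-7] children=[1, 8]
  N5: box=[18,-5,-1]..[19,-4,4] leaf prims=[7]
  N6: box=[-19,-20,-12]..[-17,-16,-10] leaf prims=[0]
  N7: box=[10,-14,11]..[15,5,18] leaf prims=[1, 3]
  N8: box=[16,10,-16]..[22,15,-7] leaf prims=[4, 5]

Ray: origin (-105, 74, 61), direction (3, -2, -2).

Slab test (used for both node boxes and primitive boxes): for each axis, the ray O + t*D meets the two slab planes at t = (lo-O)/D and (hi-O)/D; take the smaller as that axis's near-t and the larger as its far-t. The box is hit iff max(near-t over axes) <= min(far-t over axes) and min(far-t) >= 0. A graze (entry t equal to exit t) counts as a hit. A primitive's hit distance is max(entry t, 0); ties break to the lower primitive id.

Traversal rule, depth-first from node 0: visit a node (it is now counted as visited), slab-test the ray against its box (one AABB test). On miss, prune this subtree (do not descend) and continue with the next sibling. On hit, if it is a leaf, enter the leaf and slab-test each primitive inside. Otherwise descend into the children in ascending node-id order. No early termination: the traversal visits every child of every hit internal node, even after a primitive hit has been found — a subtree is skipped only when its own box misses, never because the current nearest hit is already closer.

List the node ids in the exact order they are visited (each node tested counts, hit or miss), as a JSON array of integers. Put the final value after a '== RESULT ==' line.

Traverse from the root:
N0 x:[86/3,127/3] y:[59/2,47] z:[43/2,77/2] -> hit [59/2,77/2], descend [2, 3, 4, 6]
  N2 x:[115/3,124/3] y:[69/2,44] z:[43/2,31] -> miss, prune
  N3 x:[97/3,101/3] y:[33,44] z:[32,35] -> hit [33,101/3] leaf, test {P2(miss), P6@t=33}
  N4 x:[115/3,127/3] y:[59/2,37] z:[34,77/2] -> miss, prune
  N6 x:[86/3,88/3] y:[45,47] z:[71/2,73/2] -> miss, prune

Visited [0, 2, 3, 4, 6]. Tests: 5 box, 1 leaf. Nearest: P6.

== RESULT ==
[0, 2, 3, 4, 6]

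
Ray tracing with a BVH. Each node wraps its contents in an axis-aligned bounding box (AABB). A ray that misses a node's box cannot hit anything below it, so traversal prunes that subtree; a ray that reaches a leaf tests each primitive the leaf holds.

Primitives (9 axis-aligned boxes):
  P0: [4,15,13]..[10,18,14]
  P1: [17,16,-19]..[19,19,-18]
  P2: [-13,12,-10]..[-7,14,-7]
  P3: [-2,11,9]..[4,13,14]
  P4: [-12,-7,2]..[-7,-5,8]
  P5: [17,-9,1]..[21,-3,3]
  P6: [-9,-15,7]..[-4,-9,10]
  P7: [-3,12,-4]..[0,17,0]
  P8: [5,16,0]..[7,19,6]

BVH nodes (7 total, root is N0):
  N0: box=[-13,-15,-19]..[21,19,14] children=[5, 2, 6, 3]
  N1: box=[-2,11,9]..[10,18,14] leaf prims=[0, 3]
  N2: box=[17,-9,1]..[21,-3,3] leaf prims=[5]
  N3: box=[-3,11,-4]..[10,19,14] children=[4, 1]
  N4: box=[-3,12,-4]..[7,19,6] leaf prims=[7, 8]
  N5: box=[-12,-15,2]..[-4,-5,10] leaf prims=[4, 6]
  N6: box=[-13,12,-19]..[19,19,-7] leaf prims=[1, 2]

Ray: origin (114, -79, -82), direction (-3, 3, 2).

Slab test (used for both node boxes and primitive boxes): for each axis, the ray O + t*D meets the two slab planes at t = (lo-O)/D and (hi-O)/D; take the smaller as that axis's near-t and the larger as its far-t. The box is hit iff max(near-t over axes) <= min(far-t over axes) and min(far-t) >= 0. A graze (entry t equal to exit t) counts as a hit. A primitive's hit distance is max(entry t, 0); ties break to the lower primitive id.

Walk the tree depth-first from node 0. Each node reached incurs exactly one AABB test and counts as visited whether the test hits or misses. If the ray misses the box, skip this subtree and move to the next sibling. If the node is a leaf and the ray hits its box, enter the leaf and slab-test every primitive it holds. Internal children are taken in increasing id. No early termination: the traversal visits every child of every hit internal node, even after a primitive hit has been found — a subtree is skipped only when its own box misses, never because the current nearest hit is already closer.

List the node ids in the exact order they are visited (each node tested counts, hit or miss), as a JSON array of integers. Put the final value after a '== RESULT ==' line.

Walk:
N0 x:[31,127/3] y:[64/3,98/3] z:[63/2,48] -> hit [63/2,98/3], descend [2, 3, 5, 6]
  N2 x:[31,97/3] y:[70/3,76/3] z:[83/2,85/2] -> miss, prune
  N3 x:[104/3,39] y:[30,98/3] z:[39,48] -> miss, prune
  N5 x:[118/3,42] y:[64/3,74/3] z:[42,46] -> miss, prune
  N6 x:[95/3,127/3] y:[91/3,98/3] z:[63/2,75/2] -> hit [95/3,98/3] leaf, test {P1@t=95/3, P2(miss)}

order=[0, 2, 3, 5, 6]  |boxes|=5  |leaves|=1  hit=P1

== RESULT ==
[0, 2, 3, 5, 6]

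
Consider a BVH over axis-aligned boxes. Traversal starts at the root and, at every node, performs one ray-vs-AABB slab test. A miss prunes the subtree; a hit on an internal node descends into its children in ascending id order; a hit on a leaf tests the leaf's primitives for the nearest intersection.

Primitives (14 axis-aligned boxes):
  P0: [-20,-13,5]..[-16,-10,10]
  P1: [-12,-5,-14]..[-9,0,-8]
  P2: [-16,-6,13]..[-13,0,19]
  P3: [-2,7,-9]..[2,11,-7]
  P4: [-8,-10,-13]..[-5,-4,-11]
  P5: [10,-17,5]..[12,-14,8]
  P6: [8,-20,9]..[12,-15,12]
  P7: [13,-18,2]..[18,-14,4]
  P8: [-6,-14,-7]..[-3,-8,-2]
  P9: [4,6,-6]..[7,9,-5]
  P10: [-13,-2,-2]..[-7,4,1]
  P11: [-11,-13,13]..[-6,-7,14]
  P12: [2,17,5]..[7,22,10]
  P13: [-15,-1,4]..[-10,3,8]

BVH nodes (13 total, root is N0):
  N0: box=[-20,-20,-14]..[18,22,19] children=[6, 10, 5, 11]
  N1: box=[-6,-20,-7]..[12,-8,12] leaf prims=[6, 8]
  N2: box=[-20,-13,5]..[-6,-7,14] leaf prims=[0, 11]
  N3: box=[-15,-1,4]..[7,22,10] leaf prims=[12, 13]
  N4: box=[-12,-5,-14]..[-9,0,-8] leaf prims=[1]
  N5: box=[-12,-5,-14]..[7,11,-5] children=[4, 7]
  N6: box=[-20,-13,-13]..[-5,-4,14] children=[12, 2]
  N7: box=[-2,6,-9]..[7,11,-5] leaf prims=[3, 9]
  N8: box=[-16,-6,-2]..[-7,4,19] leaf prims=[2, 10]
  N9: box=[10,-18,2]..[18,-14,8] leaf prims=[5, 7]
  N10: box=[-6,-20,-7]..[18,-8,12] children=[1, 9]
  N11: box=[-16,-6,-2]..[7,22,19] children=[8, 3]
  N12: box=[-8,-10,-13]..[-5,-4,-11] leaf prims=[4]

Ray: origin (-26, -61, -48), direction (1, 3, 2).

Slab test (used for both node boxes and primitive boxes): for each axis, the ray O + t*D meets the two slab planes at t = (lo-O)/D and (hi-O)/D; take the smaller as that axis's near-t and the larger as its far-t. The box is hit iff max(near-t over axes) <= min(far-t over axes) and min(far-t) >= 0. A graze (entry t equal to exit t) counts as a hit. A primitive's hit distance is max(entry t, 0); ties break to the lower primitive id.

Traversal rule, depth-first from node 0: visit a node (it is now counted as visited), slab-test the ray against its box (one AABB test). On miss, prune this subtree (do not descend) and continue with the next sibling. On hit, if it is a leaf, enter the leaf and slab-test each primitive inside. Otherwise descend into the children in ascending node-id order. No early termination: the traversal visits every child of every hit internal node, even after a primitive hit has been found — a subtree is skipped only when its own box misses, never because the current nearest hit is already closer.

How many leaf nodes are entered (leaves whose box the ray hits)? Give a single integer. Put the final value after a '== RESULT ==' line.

Traverse from the root:
N0 x:[6,44] y:[41/3,83/3] z:[17,67/2] -> hit [17,83/3], descend [5, 6, 10, 11]
  N5 x:[14,33] y:[56/3,24] z:[17,43/2] -> hit [56/3,43/2], descend [4, 7]
    N4 x:[14,17] y:[56/3,61/3] z:[17,20] -> miss, prune
    N7 x:[24,33] y:[67/3,24] z:[39/2,43/2] -> miss, prune
  N6 x:[6,21] y:[16,19] z:[35/2,31] -> hit [35/2,19], descend [2, 12]
    N2 x:[6,20] y:[16,18] z:[53/2,31] -> miss, prune
    N12 x:[18,21] y:[17,19] z:[35/2,37/2] -> hit [18,37/2] leaf, test {P4@t=18}
  N10 x:[20,44] y:[41/3,53/3] z:[41/2,30] -> miss, prune
  N11 x:[10,33] y:[55/3,83/3] z:[23,67/2] -> hit [23,83/3], descend [3, 8]
    N3 x:[11,33] y:[20,83/3] z:[26,29] -> hit [26,83/3] leaf, test {P12(miss), P13(miss)}
    N8 x:[10,19] y:[55/3,65/3] z:[23,67/2] -> miss, prune

Summary -> nodes [0, 5, 4, 7, 6, 2, 12, 10, 11, 3, 8]; box-tests=11; leaf-entries=2; first=P4

== RESULT ==
2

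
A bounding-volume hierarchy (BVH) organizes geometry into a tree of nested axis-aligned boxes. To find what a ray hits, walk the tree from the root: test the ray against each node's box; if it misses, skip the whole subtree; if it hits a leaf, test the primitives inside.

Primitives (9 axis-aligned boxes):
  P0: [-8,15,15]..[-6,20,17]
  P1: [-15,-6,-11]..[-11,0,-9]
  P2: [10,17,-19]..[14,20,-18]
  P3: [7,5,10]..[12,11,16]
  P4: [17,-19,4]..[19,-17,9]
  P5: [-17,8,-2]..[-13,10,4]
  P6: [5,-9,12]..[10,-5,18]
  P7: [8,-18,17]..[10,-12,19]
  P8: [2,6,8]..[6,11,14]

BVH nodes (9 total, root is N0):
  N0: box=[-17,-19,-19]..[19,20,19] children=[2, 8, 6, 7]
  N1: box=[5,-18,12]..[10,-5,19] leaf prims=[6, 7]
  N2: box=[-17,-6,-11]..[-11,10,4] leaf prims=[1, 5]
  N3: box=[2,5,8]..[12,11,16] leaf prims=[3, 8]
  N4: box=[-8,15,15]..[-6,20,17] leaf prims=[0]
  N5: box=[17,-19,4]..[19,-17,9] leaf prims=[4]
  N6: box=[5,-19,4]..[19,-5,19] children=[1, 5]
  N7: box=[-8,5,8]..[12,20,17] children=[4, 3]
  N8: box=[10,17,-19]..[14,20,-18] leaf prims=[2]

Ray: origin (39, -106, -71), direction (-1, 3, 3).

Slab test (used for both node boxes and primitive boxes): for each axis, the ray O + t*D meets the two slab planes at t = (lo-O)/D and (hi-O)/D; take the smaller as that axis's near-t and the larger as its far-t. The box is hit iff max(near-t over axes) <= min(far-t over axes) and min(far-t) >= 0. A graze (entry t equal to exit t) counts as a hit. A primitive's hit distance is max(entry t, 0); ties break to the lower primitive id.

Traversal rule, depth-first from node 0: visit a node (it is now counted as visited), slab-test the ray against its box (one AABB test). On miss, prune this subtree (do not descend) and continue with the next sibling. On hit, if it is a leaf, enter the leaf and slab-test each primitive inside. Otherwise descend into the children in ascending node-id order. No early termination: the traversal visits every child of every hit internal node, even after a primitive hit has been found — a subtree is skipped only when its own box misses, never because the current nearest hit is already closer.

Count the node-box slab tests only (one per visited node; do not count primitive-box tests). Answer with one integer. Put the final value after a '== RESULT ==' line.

Walk:
N0 x:[20,56] y:[29,42] z:[52/3,30] -> hit [29,30], descend [2, 6, 7, 8]
  N2 x:[50,56] y:[100/3,116/3] z:[20,25] -> miss, prune
  N6 x:[20,34] y:[29,101/3] z:[25,30] -> hit [29,30], descend [1, 5]
    N1 x:[29,34] y:[88/3,101/3] z:[83/3,30] -> hit [88/3,30] leaf, test {P6(miss), P7@t=88/3}
    N5 x:[20,22] y:[29,89/3] z:[25,80/3] -> miss, prune
  N7 x:[27,47] y:[37,42] z:[79/3,88/3] -> miss, prune
  N8 x:[25,29] y:[41,42] z:[52/3,53/3] -> miss, prune

Summary -> nodes [0, 2, 6, 1, 5, 7, 8]; box-tests=7; leaf-entries=1; first=P7

== RESULT ==
7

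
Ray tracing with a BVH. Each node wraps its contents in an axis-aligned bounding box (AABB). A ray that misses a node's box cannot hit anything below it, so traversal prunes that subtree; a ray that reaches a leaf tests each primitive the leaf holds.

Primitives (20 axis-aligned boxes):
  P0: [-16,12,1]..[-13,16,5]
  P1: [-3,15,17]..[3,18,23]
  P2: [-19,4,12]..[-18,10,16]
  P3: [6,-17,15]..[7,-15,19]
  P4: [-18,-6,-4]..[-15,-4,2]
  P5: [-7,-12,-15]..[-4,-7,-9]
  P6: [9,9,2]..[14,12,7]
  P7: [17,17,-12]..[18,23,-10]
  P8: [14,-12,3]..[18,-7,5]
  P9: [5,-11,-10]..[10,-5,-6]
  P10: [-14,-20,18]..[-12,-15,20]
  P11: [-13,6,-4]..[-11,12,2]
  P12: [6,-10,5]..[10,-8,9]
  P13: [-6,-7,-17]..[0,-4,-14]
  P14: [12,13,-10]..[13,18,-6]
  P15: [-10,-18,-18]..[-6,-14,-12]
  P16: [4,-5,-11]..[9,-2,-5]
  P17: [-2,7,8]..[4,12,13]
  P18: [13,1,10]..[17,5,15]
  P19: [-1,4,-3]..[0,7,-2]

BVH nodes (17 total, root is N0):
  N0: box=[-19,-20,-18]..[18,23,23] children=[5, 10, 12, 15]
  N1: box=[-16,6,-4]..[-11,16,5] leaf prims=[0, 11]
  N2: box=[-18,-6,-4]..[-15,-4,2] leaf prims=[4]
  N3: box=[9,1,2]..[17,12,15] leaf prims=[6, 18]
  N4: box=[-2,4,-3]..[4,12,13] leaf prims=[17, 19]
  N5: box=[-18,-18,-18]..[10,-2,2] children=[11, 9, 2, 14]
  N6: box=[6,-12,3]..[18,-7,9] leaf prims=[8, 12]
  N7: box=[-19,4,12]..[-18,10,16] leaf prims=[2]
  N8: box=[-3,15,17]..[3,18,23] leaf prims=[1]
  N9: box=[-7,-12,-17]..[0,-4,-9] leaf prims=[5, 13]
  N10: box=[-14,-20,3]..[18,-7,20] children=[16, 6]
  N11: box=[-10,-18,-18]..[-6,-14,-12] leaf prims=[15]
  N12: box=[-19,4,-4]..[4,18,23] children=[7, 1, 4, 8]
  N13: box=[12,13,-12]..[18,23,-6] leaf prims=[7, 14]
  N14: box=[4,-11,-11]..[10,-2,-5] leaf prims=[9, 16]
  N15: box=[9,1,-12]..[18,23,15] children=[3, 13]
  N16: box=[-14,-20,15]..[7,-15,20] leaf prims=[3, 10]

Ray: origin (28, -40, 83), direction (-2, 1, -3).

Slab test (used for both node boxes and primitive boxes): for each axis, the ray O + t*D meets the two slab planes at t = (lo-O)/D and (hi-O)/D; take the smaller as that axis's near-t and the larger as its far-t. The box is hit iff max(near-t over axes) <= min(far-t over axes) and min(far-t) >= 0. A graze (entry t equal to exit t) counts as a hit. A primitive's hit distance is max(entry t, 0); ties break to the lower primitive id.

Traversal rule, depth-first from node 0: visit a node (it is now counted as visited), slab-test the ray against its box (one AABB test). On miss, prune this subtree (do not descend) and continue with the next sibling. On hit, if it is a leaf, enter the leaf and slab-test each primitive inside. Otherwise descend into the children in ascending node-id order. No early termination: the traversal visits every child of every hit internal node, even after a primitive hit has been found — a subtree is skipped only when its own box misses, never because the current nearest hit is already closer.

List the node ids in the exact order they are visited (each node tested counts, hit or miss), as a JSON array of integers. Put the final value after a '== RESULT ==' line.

Traverse from the root:
N0 x:[5,47/2] y:[20,63] z:[20,101/3] -> hit [20,47/2], descend [5, 10, 12, 15]
  N5 x:[9,23] y:[22,38] z:[27,101/3] -> miss, prune
  N10 x:[5,21] y:[20,33] z:[21,80/3] -> hit [21,21], descend [6, 16]
    N6 x:[5,11] y:[28,33] z:[74/3,80/3] -> miss, prune
    N16 x:[21/2,21] y:[20,25] z:[21,68/3] -> hit [21,21] leaf, test {P3(miss), P10@t=21}
  N12 x:[12,47/2] y:[44,58] z:[20,29] -> miss, prune
  N15 x:[5,19/2] y:[41,63] z:[68/3,95/3] -> miss, prune

Visited [0, 5, 10, 6, 16, 12, 15]. Tests: 7 box, 1 leaf. Nearest: P10.

== RESULT ==
[0, 5, 10, 6, 16, 12, 15]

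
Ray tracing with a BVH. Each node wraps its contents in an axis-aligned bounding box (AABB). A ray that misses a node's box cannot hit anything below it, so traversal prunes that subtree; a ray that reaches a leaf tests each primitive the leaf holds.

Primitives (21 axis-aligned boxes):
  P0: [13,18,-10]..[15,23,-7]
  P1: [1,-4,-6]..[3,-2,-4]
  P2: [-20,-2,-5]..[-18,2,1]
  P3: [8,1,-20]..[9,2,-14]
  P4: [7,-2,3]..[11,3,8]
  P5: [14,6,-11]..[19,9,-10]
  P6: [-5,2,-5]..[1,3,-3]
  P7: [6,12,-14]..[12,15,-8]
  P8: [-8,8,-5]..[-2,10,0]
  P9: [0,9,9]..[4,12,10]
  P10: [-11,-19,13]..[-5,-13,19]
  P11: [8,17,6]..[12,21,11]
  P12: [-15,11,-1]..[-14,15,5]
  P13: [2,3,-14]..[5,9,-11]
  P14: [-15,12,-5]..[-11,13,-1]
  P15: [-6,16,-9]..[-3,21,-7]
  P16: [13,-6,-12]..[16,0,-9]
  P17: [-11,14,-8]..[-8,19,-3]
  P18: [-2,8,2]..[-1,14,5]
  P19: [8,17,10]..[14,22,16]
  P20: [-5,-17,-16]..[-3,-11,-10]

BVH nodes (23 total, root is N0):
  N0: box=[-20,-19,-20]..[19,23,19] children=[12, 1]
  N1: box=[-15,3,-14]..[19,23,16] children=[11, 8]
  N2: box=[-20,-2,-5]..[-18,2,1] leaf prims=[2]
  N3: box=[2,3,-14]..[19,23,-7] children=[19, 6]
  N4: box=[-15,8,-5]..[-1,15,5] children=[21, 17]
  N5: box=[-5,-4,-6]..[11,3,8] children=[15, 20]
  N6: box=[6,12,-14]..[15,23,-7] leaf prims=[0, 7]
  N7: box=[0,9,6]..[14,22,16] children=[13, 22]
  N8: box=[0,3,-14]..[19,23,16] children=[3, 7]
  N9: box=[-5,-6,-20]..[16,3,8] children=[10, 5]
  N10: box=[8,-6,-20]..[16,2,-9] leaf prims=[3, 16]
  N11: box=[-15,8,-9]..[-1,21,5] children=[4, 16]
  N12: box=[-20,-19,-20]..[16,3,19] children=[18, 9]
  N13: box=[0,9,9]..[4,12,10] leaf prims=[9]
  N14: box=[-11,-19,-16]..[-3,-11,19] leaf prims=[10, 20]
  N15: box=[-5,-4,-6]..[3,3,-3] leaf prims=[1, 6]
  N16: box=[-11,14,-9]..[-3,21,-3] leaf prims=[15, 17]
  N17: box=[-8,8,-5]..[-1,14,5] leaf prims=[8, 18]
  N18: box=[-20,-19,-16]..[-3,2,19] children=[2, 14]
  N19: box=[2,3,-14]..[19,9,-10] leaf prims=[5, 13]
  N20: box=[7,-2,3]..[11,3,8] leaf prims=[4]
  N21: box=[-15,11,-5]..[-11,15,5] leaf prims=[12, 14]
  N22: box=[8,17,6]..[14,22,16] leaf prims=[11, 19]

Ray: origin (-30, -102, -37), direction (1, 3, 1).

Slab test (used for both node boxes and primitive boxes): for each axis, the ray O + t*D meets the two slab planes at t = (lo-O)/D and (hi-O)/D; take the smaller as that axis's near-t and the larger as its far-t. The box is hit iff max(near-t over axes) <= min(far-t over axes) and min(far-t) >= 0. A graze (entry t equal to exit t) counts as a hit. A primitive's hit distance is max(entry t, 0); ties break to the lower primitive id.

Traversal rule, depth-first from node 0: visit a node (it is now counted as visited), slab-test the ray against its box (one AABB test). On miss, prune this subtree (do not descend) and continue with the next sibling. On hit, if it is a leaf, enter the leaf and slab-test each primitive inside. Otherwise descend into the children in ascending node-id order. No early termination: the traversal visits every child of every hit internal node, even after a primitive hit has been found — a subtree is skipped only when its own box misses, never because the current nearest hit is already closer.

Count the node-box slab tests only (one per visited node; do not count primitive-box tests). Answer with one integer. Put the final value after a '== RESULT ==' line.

Trace the traversal:
N0 x:[10,49] y:[83/3,125/3] z:[17,56] -> hit [83/3,125/3], descend [1, 12]
  N1 x:[15,49] y:[35,125/3] z:[23,53] -> hit [35,125/3], descend [8, 11]
    N8 x:[30,49] y:[35,125/3] z:[23,53] -> hit [35,125/3], descend [3, 7]
      N3 x:[32,49] y:[35,125/3] z:[23,30] -> miss, prune
      N7 x:[30,44] y:[37,124/3] z:[43,53] -> miss, prune
    N11 x:[15,29] y:[110/3,41] z:[28,42] -> miss, prune
  N12 x:[10,46] y:[83/3,35] z:[17,56] -> hit [83/3,35], descend [9, 18]
    N9 x:[25,46] y:[32,35] z:[17,45] -> hit [32,35], descend [5, 10]
      N5 x:[25,41] y:[98/3,35] z:[31,45] -> hit [98/3,35], descend [15, 20]
        N15 x:[25,33] y:[98/3,35] z:[31,34] -> hit [98/3,33] leaf, test {P1@t=98/3, P6(miss)}
        N20 x:[37,41] y:[100/3,35] z:[40,45] -> miss, prune
      N10 x:[38,46] y:[32,104/3] z:[17,28] -> miss, prune
    N18 x:[10,27] y:[83/3,104/3] z:[21,56] -> miss, prune

Visited [0, 1, 8, 3, 7, 11, 12, 9, 5, 15, 20, 10, 18]. Tests: 13 box, 1 leaf. Nearest: P1.

== RESULT ==
13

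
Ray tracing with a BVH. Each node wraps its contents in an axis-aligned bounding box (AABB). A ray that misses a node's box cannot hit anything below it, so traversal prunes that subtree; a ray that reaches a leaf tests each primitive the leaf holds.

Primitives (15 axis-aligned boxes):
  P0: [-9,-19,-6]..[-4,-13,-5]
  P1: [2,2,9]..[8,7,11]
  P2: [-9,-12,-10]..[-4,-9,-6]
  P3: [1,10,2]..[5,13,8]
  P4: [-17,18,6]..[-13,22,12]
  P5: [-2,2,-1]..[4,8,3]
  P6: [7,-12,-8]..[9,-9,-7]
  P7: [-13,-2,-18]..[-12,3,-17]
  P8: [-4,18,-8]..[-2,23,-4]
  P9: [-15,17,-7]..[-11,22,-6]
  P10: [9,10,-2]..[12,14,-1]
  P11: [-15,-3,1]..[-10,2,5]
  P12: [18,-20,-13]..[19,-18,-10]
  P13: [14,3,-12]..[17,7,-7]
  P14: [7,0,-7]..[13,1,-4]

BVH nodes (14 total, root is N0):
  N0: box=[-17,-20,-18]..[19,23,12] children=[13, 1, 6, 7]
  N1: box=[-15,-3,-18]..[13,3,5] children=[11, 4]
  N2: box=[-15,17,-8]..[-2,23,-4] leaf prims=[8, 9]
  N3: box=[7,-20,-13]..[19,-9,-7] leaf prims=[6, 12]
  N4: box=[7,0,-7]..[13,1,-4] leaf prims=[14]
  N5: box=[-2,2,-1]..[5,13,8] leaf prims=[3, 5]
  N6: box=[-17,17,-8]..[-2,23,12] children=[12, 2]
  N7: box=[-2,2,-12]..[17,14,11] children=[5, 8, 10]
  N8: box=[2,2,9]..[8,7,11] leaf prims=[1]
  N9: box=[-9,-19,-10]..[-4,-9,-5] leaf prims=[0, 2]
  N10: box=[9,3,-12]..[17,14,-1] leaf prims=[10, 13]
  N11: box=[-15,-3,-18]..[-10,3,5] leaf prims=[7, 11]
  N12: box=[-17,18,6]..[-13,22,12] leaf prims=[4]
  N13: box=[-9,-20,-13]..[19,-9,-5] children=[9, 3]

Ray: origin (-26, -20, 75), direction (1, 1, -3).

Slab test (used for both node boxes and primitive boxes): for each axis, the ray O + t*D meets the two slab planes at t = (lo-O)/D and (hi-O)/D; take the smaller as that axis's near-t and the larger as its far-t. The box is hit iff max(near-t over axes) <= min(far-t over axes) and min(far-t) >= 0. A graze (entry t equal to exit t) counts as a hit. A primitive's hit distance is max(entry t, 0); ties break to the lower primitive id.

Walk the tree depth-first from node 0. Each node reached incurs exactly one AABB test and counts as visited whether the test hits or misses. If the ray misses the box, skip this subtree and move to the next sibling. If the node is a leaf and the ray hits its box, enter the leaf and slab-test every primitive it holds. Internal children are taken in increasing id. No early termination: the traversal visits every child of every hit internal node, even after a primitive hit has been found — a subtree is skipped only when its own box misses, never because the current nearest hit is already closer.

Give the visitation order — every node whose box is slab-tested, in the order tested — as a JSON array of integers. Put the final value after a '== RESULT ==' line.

Walk:
N0 x:[9,45] y:[0,43] z:[21,31] -> hit [21,31], descend [1, 6, 7, 13]
  N1 x:[11,39] y:[17,23] z:[70/3,31] -> miss, prune
  N6 x:[9,24] y:[37,43] z:[21,83/3] -> miss, prune
  N7 x:[24,43] y:[22,34] z:[64/3,29] -> hit [24,29], descend [5, 8, 10]
    N5 x:[24,31] y:[22,33] z:[67/3,76/3] -> hit [24,76/3] leaf, test {P3(miss), P5@t=24}
    N8 x:[28,34] y:[22,27] z:[64/3,22] -> miss, prune
    N10 x:[35,43] y:[23,34] z:[76/3,29] -> miss, prune
  N13 x:[17,45] y:[0,11] z:[80/3,88/3] -> miss, prune

Summary -> nodes [0, 1, 6, 7, 5, 8, 10, 13]; box-tests=8; leaf-entries=1; first=P5

== RESULT ==
[0, 1, 6, 7, 5, 8, 10, 13]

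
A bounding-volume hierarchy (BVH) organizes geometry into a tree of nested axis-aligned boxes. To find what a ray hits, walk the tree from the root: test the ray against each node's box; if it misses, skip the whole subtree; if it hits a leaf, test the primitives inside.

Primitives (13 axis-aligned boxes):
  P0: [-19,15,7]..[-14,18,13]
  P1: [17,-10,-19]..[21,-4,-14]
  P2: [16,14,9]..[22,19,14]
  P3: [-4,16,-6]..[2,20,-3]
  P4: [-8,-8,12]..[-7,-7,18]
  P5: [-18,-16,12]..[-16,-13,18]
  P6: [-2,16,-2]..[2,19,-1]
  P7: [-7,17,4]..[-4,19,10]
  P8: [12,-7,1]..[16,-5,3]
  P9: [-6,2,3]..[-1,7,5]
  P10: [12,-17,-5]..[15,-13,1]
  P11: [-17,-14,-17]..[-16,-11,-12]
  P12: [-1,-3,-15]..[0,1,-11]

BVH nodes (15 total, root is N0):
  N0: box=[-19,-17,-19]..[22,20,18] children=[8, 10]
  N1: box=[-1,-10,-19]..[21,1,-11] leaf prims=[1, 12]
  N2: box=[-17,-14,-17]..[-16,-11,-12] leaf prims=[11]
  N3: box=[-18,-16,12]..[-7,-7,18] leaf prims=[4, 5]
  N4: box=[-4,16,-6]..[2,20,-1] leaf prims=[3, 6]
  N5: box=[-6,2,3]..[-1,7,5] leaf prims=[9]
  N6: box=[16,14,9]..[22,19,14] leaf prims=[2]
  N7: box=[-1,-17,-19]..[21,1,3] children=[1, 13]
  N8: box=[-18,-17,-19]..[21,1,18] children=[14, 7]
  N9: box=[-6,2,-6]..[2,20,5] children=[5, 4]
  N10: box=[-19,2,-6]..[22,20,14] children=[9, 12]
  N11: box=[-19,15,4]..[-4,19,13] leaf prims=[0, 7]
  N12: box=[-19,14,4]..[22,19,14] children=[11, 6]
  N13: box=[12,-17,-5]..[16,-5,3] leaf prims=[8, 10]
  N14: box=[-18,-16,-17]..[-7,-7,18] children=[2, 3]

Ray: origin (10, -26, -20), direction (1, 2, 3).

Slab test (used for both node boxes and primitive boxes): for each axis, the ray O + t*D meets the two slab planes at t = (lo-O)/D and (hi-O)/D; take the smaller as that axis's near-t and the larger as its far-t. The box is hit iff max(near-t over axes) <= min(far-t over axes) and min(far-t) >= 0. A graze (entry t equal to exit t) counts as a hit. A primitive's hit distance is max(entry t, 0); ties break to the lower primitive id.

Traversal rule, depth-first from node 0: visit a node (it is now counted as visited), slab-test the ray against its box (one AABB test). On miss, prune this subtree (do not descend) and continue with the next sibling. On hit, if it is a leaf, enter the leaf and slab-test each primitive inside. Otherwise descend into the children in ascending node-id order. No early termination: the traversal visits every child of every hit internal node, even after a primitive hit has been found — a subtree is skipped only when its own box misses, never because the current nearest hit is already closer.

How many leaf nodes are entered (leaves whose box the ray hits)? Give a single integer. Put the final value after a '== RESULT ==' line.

Walk:
N0 x:[-29,12] y:[9/2,23] z:[1/3,38/3] -> hit [9/2,12], descend [8, 10]
  N8 x:[-28,11] y:[9/2,27/2] z:[1/3,38/3] -> hit [9/2,11], descend [7, 14]
    N7 x:[-11,11] y:[9/2,27/2] z:[1/3,23/3] -> hit [9/2,23/3], descend [1, 13]
      N1 x:[-11,11] y:[8,27/2] z:[1/3,3] -> miss, prune
      N13 x:[2,6] y:[9/2,21/2] z:[5,23/3] -> hit [5,6] leaf, test {P8(miss), P10@t=5}
    N14 x:[-28,-17] y:[5,19/2] z:[1,38/3] -> miss, prune
  N10 x:[-29,12] y:[14,23] z:[14/3,34/3] -> miss, prune

order=[0, 8, 7, 1, 13, 14, 10]  |boxes|=7  |leaves|=1  hit=P10

== RESULT ==
1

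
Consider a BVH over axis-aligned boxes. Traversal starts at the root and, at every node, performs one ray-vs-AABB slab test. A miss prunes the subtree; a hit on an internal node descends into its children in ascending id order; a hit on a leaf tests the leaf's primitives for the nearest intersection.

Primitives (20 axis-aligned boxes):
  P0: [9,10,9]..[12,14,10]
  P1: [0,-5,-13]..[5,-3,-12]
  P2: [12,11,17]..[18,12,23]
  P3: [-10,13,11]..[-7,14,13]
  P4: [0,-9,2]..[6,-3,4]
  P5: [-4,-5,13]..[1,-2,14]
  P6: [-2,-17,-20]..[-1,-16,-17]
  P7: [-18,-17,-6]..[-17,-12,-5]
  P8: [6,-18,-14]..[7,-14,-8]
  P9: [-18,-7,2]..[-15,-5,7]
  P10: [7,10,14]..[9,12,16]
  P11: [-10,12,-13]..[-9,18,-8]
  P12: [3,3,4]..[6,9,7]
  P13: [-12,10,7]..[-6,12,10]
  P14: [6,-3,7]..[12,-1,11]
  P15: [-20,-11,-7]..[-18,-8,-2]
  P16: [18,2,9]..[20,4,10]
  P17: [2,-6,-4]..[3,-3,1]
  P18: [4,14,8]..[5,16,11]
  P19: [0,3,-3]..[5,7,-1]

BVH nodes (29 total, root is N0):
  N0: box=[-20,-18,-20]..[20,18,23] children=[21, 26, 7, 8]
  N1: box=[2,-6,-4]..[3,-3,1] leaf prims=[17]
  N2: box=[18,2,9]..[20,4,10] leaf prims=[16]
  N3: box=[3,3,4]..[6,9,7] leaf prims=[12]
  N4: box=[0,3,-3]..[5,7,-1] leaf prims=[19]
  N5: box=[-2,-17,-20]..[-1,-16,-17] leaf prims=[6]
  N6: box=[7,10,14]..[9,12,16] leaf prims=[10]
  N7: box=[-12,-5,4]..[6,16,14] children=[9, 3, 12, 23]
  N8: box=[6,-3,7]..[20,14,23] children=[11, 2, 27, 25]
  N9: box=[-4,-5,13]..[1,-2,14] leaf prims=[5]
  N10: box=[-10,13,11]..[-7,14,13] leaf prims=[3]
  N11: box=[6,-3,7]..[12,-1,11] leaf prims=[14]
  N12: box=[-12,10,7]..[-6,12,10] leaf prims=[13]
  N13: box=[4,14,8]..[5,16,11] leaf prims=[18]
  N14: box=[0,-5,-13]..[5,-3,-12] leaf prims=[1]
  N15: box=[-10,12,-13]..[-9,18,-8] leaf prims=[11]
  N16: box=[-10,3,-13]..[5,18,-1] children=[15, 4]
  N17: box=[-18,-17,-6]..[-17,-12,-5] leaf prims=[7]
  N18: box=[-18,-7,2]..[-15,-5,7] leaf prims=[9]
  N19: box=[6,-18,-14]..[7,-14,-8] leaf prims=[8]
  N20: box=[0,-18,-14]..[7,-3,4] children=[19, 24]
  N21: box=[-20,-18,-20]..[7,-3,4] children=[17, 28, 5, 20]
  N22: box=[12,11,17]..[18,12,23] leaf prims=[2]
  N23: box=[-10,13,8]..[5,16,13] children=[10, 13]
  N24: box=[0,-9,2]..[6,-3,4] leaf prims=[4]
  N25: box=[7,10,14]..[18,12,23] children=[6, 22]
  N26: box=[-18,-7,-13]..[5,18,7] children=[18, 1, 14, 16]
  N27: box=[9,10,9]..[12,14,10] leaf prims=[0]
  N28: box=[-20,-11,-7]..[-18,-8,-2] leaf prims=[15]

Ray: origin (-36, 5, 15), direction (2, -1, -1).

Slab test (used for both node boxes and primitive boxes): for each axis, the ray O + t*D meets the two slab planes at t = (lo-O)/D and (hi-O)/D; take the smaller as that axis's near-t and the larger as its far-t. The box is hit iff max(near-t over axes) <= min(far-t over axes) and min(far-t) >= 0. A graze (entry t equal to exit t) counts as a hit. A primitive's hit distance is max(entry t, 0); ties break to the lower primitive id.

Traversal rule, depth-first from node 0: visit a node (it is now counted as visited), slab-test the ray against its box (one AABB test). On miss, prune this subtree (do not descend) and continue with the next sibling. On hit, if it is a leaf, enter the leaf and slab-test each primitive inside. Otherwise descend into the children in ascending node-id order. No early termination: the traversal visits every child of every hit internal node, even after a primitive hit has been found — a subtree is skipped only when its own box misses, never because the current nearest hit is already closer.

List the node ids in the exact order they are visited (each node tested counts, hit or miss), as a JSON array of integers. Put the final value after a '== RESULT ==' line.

Trace the traversal:
N0 x:[8,28] y:[-13,23] z:[-8,35] -> hit [8,23], descend [7, 8, 21, 26]
  N7 x:[12,21] y:[-11,10] z:[1,11] -> miss, prune
  N8 x:[21,28] y:[-9,8] z:[-8,8] -> miss, prune
  N21 x:[8,43/2] y:[8,23] z:[11,35] -> hit [11,43/2], descend [5, 17, 20, 28]
    N5 x:[17,35/2] y:[21,22] z:[32,35] -> miss, prune
    N17 x:[9,19/2] y:[17,22] z:[20,21] -> miss, prune
    N20 x:[18,43/2] y:[8,23] z:[11,29] -> hit [18,43/2], descend [19, 24]
      N19 x:[21,43/2] y:[19,23] z:[23,29] -> miss, prune
      N24 x:[18,21] y:[8,14] z:[11,13] -> miss, prune
    N28 x:[8,9] y:[13,16] z:[17,22] -> miss, prune
  N26 x:[9,41/2] y:[-13,12] z:[8,28] -> hit [9,12], descend [1, 14, 16, 18]
    N1 x:[19,39/2] y:[8,11] z:[14,19] -> miss, prune
    N14 x:[18,41/2] y:[8,10] z:[27,28] -> miss, prune
    N16 x:[13,41/2] y:[-13,2] z:[16,28] -> miss, prune
    N18 x:[9,21/2] y:[10,12] z:[8,13] -> hit [10,21/2] leaf, test {P9@t=10}

15 AABB tests over nodes [0, 7, 8, 21, 5, 17, 20, 19, 24, 28, 26, 1, 14, 16, 18]; 1 leaf entered; closest P9.

== RESULT ==
[0, 7, 8, 21, 5, 17, 20, 19, 24, 28, 26, 1, 14, 16, 18]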